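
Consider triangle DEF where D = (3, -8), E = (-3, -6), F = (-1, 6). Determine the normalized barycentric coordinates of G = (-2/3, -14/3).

(1/3, 1/2, 1/6)

Signed area of the reference triangle: [DEF] = ½·(3·(-6−6) + (-3)·(6−(-8)) + (-1)·(-8−(-6))) = ½·(-36 − 42 + 2) = -38.
[GEF] = ½·((-2/3)·(-6−6) + (-3)·(6−(-14/3)) + (-1)·(-14/3−(-6))) = ½·(8 − 32 − 4/3) = -38/3, so the D-coordinate is (-38/3)/(-38) = 1/3.
[DGF] = ½·(3·(-14/3−6) + (-2/3)·(6−(-8)) + (-1)·(-8−(-14/3))) = ½·(-32 − 28/3 + 10/3) = -19, so the E-coordinate is 1/2.
[DEG] = ½·(3·(-6−(-14/3)) + (-3)·(-14/3−(-8)) + (-2/3)·(-8−(-6))) = ½·(-4 − 10 + 4/3) = -19/3, so the F-coordinate is 1/6.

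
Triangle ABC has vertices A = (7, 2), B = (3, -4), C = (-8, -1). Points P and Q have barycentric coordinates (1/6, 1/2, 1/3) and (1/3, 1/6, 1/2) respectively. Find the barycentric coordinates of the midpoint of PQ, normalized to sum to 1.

(1/4, 1/3, 5/12)

Since both coordinate triples sum to 1, the midpoint's barycentrics are the componentwise average.
(1/6+1/3)/2 = 1/4; similarly 1/3 and 5/12.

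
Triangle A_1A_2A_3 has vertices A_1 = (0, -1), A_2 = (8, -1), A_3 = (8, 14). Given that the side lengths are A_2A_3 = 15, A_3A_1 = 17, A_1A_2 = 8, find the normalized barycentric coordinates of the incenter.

(3/8, 17/40, 1/5)

The incenter has barycentric coordinates proportional to the opposite side lengths: (15 : 17 : 8).
Normalizing by 15+17+8 = 40 gives (3/8, 17/40, 1/5).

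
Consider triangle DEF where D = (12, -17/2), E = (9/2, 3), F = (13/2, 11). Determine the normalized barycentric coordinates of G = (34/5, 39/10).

(1/5, 2/5, 2/5)

Signed area of the reference triangle: [DEF] = ½·(12·(3−11) + (9/2)·(11−(-17/2)) + (13/2)·(-17/2−3)) = ½·(-96 + 351/4 − 299/4) = -83/2.
[GEF] = ½·((34/5)·(3−11) + (9/2)·(11−(39/10)) + (13/2)·(39/10−3)) = ½·(-272/5 + 639/20 + 117/20) = -83/10, so the D-coordinate is (-83/10)/(-83/2) = 1/5.
[DGF] = ½·(12·(39/10−11) + (34/5)·(11−(-17/2)) + (13/2)·(-17/2−(39/10))) = ½·(-426/5 + 663/5 − 403/5) = -83/5, so the E-coordinate is 2/5.
[DEG] = ½·(12·(3−(39/10)) + (9/2)·(39/10−(-17/2)) + (34/5)·(-17/2−3)) = ½·(-54/5 + 279/5 − 391/5) = -83/5, so the F-coordinate is 2/5.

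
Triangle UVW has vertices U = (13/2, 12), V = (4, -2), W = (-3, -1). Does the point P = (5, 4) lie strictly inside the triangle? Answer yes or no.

Barycentric coordinates of P: (86/201, 113/201, 2/201).
The three coordinates are positive, positive, positive; a point is interior exactly when all three are positive.

yes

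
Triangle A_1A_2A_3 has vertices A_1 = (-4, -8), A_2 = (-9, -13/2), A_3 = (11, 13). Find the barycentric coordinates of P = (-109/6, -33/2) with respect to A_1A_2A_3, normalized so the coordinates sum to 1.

Signed area of the reference triangle: [A_1A_2A_3] = ½·((-4)·(-13/2−13) + (-9)·(13−(-8)) + 11·(-8−(-13/2))) = ½·(78 − 189 − 33/2) = -255/4.
[PA_2A_3] = ½·((-109/6)·(-13/2−13) + (-9)·(13−(-33/2)) + 11·(-33/2−(-13/2))) = ½·(1417/4 − 531/2 − 110) = -85/8, so the A_1-coordinate is (-85/8)/(-255/4) = 1/6.
[A_1PA_3] = ½·((-4)·(-33/2−13) + (-109/6)·(13−(-8)) + 11·(-8−(-33/2))) = ½·(118 − 763/2 + 187/2) = -85, so the A_2-coordinate is 4/3.
[A_1A_2P] = ½·((-4)·(-13/2−(-33/2)) + (-9)·(-33/2−(-8)) + (-109/6)·(-8−(-13/2))) = ½·(-40 + 153/2 + 109/4) = 255/8, so the A_3-coordinate is -1/2.

(1/6, 4/3, -1/2)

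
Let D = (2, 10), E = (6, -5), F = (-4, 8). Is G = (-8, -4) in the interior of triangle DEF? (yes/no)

no

Barycentric coordinates of G: (-86/49, 32/49, 103/49).
The three coordinates are negative, positive, positive; a point is interior exactly when all three are positive.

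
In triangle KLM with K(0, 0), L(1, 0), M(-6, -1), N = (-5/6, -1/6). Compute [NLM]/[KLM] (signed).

[KLM] = ½·(0·(0−(-1)) + 1·(-1−0) + (-6)·(0−0)) = ½·(0 − 1 + 0) = -1/2.
[NLM] = ½·((-5/6)·(0−(-1)) + 1·(-1−(-1/6)) + (-6)·(-1/6−0)) = ½·(-5/6 − 5/6 + 1) = -1/3, so the ratio is (-1/3)/(-1/2) = 2/3.

2/3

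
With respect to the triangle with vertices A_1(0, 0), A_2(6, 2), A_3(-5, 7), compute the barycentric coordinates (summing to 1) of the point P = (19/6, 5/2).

Signed area of the reference triangle: [A_1A_2A_3] = ½·(0·(2−7) + 6·(7−0) + (-5)·(0−2)) = ½·(0 + 42 + 10) = 26.
[PA_2A_3] = ½·((19/6)·(2−7) + 6·(7−(5/2)) + (-5)·(5/2−2)) = ½·(-95/6 + 27 − 5/2) = 13/3, so the A_1-coordinate is (13/3)/26 = 1/6.
[A_1PA_3] = ½·(0·(5/2−7) + (19/6)·(7−0) + (-5)·(0−(5/2))) = ½·(0 + 133/6 + 25/2) = 52/3, so the A_2-coordinate is 2/3.
[A_1A_2P] = ½·(0·(2−(5/2)) + 6·(5/2−0) + (19/6)·(0−2)) = ½·(0 + 15 − 19/3) = 13/3, so the A_3-coordinate is 1/6.
Check: 1/6 + 2/3 + 1/6 = 1.

(1/6, 2/3, 1/6)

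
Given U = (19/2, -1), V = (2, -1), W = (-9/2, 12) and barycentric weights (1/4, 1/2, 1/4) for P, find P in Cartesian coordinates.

(9/4, 9/4)

P = (1/4)·U + (1/2)·V + (1/4)·W.
x-coordinate: (1/4)·(19/2) + (1/2)·2 + (1/4)·(-9/2) = 9/4.
y-coordinate: (1/4)·(-1) + (1/2)·(-1) + (1/4)·12 = 9/4.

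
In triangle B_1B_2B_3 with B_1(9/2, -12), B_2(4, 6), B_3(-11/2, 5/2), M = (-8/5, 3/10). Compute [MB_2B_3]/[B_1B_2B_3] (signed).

[B_1B_2B_3] = ½·((9/2)·(6−(5/2)) + 4·(5/2−(-12)) + (-11/2)·(-12−6)) = ½·(63/4 + 58 + 99) = 691/8.
[MB_2B_3] = ½·((-8/5)·(6−(5/2)) + 4·(5/2−(3/10)) + (-11/2)·(3/10−6)) = ½·(-28/5 + 44/5 + 627/20) = 691/40, so the ratio is (691/40)/(691/8) = 1/5.

1/5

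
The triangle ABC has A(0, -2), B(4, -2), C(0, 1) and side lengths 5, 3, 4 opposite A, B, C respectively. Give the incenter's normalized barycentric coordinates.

The incenter has barycentric coordinates proportional to the opposite side lengths: (5 : 3 : 4).
Normalizing by 5+3+4 = 12 gives (5/12, 1/4, 1/3).

(5/12, 1/4, 1/3)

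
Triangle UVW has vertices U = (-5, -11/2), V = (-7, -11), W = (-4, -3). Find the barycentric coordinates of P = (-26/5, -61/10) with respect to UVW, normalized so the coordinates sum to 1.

(3/5, 1/5, 1/5)

Signed area of the reference triangle: [UVW] = ½·((-5)·(-11−(-3)) + (-7)·(-3−(-11/2)) + (-4)·(-11/2−(-11))) = ½·(40 − 35/2 − 22) = 1/4.
[PVW] = ½·((-26/5)·(-11−(-3)) + (-7)·(-3−(-61/10)) + (-4)·(-61/10−(-11))) = ½·(208/5 − 217/10 − 98/5) = 3/20, so the U-coordinate is (3/20)/(1/4) = 3/5.
[UPW] = ½·((-5)·(-61/10−(-3)) + (-26/5)·(-3−(-11/2)) + (-4)·(-11/2−(-61/10))) = ½·(31/2 − 13 − 12/5) = 1/20, so the V-coordinate is 1/5.
[UVP] = ½·((-5)·(-11−(-61/10)) + (-7)·(-61/10−(-11/2)) + (-26/5)·(-11/2−(-11))) = ½·(49/2 + 21/5 − 143/5) = 1/20, so the W-coordinate is 1/5.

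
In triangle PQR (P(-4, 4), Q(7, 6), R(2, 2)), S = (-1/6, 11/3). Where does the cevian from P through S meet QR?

Barycentric coordinates of S with respect to PQR: (1/2, 1/6, 1/3).
On side QR the P-coordinate is zero; dropping S's P-weight 1/2 and renormalizing the remaining 1/6 : 1/3 gives weights 1/3, 2/3 on Q, R.
T = (1/3)·(7, 6) + (2/3)·(2, 2) = (11/3, 10/3).

(11/3, 10/3)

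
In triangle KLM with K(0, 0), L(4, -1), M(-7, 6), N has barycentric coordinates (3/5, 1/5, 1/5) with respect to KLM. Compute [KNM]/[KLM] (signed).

1/5

The signed ratio [KNM]/[KLM] equals the barycentric coordinate of N at vertex L, which is 1/5.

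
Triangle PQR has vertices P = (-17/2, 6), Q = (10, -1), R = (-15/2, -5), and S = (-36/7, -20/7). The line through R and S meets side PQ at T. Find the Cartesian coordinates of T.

(3/4, 5/2)

Barycentric coordinates of S with respect to PQR: (1/7, 1/7, 5/7).
On side PQ the R-coordinate is zero; dropping S's R-weight 5/7 and renormalizing the remaining 1/7 : 1/7 gives weights 1/2, 1/2 on P, Q.
T = (1/2)·(-17/2, 6) + (1/2)·(10, -1) = (3/4, 5/2).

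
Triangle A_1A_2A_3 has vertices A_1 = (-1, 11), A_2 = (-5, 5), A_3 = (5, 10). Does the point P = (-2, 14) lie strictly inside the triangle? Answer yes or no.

Barycentric coordinates of P: (15/8, -17/40, -9/20).
The three coordinates are positive, negative, negative; a point is interior exactly when all three are positive.

no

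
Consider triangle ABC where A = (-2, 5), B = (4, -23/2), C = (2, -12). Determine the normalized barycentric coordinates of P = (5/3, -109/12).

Signed area of the reference triangle: [ABC] = ½·((-2)·(-23/2−(-12)) + 4·(-12−5) + 2·(5−(-23/2))) = ½·(-1 − 68 + 33) = -18.
[PBC] = ½·((5/3)·(-23/2−(-12)) + 4·(-12−(-109/12)) + 2·(-109/12−(-23/2))) = ½·(5/6 − 35/3 + 29/6) = -3, so the A-coordinate is (-3)/(-18) = 1/6.
[APC] = ½·((-2)·(-109/12−(-12)) + (5/3)·(-12−5) + 2·(5−(-109/12))) = ½·(-35/6 − 85/3 + 169/6) = -3, so the B-coordinate is 1/6.
[ABP] = ½·((-2)·(-23/2−(-109/12)) + 4·(-109/12−5) + (5/3)·(5−(-23/2))) = ½·(29/6 − 169/3 + 55/2) = -12, so the C-coordinate is 2/3.
Check: 1/6 + 1/6 + 2/3 = 1.

(1/6, 1/6, 2/3)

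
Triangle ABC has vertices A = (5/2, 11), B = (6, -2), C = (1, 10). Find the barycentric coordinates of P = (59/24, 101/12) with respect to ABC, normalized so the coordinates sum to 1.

(5/12, 1/6, 5/12)

Signed area of the reference triangle: [ABC] = ½·((5/2)·(-2−10) + 6·(10−11) + 1·(11−(-2))) = ½·(-30 − 6 + 13) = -23/2.
[PBC] = ½·((59/24)·(-2−10) + 6·(10−(101/12)) + 1·(101/12−(-2))) = ½·(-59/2 + 19/2 + 125/12) = -115/24, so the A-coordinate is (-115/24)/(-23/2) = 5/12.
[APC] = ½·((5/2)·(101/12−10) + (59/24)·(10−11) + 1·(11−(101/12))) = ½·(-95/24 − 59/24 + 31/12) = -23/12, so the B-coordinate is 1/6.
[ABP] = ½·((5/2)·(-2−(101/12)) + 6·(101/12−11) + (59/24)·(11−(-2))) = ½·(-625/24 − 31/2 + 767/24) = -115/24, so the C-coordinate is 5/12.
Check: 5/12 + 1/6 + 5/12 = 1.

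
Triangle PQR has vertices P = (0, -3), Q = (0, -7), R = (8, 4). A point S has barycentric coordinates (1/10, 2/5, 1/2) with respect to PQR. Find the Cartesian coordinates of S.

(4, -11/10)

S = (1/10)·P + (2/5)·Q + (1/2)·R.
x-coordinate: (1/10)·0 + (2/5)·0 + (1/2)·8 = 4.
y-coordinate: (1/10)·(-3) + (2/5)·(-7) + (1/2)·4 = -11/10.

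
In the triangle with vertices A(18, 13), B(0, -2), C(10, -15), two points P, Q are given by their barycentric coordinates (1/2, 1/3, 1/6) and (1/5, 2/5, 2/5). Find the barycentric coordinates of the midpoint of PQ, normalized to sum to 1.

Since both coordinate triples sum to 1, the midpoint's barycentrics are the componentwise average.
(1/2+1/5)/2 = 7/20; similarly 11/30 and 17/60.

(7/20, 11/30, 17/60)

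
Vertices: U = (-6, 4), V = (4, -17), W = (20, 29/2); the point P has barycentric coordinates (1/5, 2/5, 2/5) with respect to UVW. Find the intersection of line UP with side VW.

Line UP meets VW where the U-coordinate vanishes; zeroing P's U-weight and renormalizing leaves V, W-weights 2/5 : 2/5 → (1/2, 1/2).
So Q = (1/2)·V + (1/2)·W = (12, -5/4).

(12, -5/4)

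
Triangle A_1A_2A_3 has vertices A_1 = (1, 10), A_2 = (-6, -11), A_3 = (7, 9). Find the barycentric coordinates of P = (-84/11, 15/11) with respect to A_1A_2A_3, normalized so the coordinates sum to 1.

(16/11, 5/11, -10/11)

Signed area of the reference triangle: [A_1A_2A_3] = ½·(1·(-11−9) + (-6)·(9−10) + 7·(10−(-11))) = ½·(-20 + 6 + 147) = 133/2.
[PA_2A_3] = ½·((-84/11)·(-11−9) + (-6)·(9−(15/11)) + 7·(15/11−(-11))) = ½·(1680/11 − 504/11 + 952/11) = 1064/11, so the A_1-coordinate is (1064/11)/(133/2) = 16/11.
[A_1PA_3] = ½·(1·(15/11−9) + (-84/11)·(9−10) + 7·(10−(15/11))) = ½·(-84/11 + 84/11 + 665/11) = 665/22, so the A_2-coordinate is 5/11.
[A_1A_2P] = ½·(1·(-11−(15/11)) + (-6)·(15/11−10) + (-84/11)·(10−(-11))) = ½·(-136/11 + 570/11 − 1764/11) = -665/11, so the A_3-coordinate is -10/11.
Check: 16/11 + 5/11 − 10/11 = 1.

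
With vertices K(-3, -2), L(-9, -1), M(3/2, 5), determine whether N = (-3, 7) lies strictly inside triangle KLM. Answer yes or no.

Barycentric coordinates of N: (-32/31, 27/31, 36/31).
The three coordinates are negative, positive, positive; a point is interior exactly when all three are positive.

no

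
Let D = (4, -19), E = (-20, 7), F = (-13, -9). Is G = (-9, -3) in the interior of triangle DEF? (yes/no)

Barycentric coordinates of G: (53/101, 71/101, -23/101).
The three coordinates are positive, positive, negative; a point is interior exactly when all three are positive.

no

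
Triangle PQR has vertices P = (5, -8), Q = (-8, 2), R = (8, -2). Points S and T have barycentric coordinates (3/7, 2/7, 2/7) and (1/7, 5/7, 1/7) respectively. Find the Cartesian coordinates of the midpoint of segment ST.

(-6/7, -12/7)

Barycentric coordinates of the midpoint are the average: (2/7, 1/2, 3/14).
Converting: (2/7)·P + (1/2)·Q + (3/14)·R = (-6/7, -12/7).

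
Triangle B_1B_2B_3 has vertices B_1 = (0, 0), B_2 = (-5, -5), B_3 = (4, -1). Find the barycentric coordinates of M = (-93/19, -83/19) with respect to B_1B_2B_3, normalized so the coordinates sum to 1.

Signed area of the reference triangle: [B_1B_2B_3] = ½·(0·(-5−(-1)) + (-5)·(-1−0) + 4·(0−(-5))) = ½·(0 + 5 + 20) = 25/2.
[MB_2B_3] = ½·((-93/19)·(-5−(-1)) + (-5)·(-1−(-83/19)) + 4·(-83/19−(-5))) = ½·(372/19 − 320/19 + 48/19) = 50/19, so the B_1-coordinate is (50/19)/(25/2) = 4/19.
[B_1MB_3] = ½·(0·(-83/19−(-1)) + (-93/19)·(-1−0) + 4·(0−(-83/19))) = ½·(0 + 93/19 + 332/19) = 425/38, so the B_2-coordinate is 17/19.
[B_1B_2M] = ½·(0·(-5−(-83/19)) + (-5)·(-83/19−0) + (-93/19)·(0−(-5))) = ½·(0 + 415/19 − 465/19) = -25/19, so the B_3-coordinate is -2/19.
Check: 4/19 + 17/19 − 2/19 = 1.

(4/19, 17/19, -2/19)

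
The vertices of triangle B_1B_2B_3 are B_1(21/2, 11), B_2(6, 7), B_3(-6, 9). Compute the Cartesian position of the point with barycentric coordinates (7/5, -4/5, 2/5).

M = (7/5)·B_1 + (-4/5)·B_2 + (2/5)·B_3.
x-coordinate: (7/5)·(21/2) + (-4/5)·6 + (2/5)·(-6) = 15/2.
y-coordinate: (7/5)·11 + (-4/5)·7 + (2/5)·9 = 67/5.

(15/2, 67/5)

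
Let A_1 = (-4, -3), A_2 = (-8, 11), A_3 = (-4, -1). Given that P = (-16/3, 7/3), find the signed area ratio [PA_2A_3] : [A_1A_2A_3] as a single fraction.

[A_1A_2A_3] = ½·((-4)·(11−(-1)) + (-8)·(-1−(-3)) + (-4)·(-3−11)) = ½·(-48 − 16 + 56) = -4.
[PA_2A_3] = ½·((-16/3)·(11−(-1)) + (-8)·(-1−(7/3)) + (-4)·(7/3−11)) = ½·(-64 + 80/3 + 104/3) = -4/3, so the ratio is (-4/3)/(-4) = 1/3.

1/3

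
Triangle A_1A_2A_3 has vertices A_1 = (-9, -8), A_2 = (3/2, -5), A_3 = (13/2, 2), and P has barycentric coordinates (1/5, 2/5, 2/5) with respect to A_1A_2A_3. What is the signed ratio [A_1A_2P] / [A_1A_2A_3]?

2/5

The signed ratio [A_1A_2P]/[A_1A_2A_3] equals the barycentric coordinate of P at vertex A_3, which is 2/5.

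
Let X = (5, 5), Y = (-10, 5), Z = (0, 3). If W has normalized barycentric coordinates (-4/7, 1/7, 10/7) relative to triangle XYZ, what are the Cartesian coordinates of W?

W = (-4/7)·X + (1/7)·Y + (10/7)·Z.
x-coordinate: (-4/7)·5 + (1/7)·(-10) + (10/7)·0 = -30/7.
y-coordinate: (-4/7)·5 + (1/7)·5 + (10/7)·3 = 15/7.

(-30/7, 15/7)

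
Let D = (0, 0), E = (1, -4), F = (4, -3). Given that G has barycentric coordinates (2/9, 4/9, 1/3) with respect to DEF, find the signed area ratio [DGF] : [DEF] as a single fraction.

4/9

The signed ratio [DGF]/[DEF] equals the barycentric coordinate of G at vertex E, which is 4/9.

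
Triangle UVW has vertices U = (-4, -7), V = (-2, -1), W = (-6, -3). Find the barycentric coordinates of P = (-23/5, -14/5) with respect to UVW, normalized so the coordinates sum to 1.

(1/10, 3/10, 3/5)

Signed area of the reference triangle: [UVW] = ½·((-4)·(-1−(-3)) + (-2)·(-3−(-7)) + (-6)·(-7−(-1))) = ½·(-8 − 8 + 36) = 10.
[PVW] = ½·((-23/5)·(-1−(-3)) + (-2)·(-3−(-14/5)) + (-6)·(-14/5−(-1))) = ½·(-46/5 + 2/5 + 54/5) = 1, so the U-coordinate is 1/10 = 1/10.
[UPW] = ½·((-4)·(-14/5−(-3)) + (-23/5)·(-3−(-7)) + (-6)·(-7−(-14/5))) = ½·(-4/5 − 92/5 + 126/5) = 3, so the V-coordinate is 3/10.
[UVP] = ½·((-4)·(-1−(-14/5)) + (-2)·(-14/5−(-7)) + (-23/5)·(-7−(-1))) = ½·(-36/5 − 42/5 + 138/5) = 6, so the W-coordinate is 3/5.
Check: 1/10 + 3/10 + 3/5 = 1.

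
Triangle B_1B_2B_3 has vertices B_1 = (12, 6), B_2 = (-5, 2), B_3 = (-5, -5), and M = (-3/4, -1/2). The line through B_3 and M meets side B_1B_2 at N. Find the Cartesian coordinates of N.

Barycentric coordinates of M with respect to B_1B_2B_3: (1/4, 1/4, 1/2).
On side B_1B_2 the B_3-coordinate is zero; dropping M's B_3-weight 1/2 and renormalizing the remaining 1/4 : 1/4 gives weights 1/2, 1/2 on B_1, B_2.
N = (1/2)·(12, 6) + (1/2)·(-5, 2) = (7/2, 4).

(7/2, 4)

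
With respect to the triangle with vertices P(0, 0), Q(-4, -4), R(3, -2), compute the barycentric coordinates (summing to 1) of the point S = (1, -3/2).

Signed area of the reference triangle: [PQR] = ½·(0·(-4−(-2)) + (-4)·(-2−0) + 3·(0−(-4))) = ½·(0 + 8 + 12) = 10.
[SQR] = ½·(1·(-4−(-2)) + (-4)·(-2−(-3/2)) + 3·(-3/2−(-4))) = ½·(-2 + 2 + 15/2) = 15/4, so the P-coordinate is (15/4)/10 = 3/8.
[PSR] = ½·(0·(-3/2−(-2)) + 1·(-2−0) + 3·(0−(-3/2))) = ½·(0 − 2 + 9/2) = 5/4, so the Q-coordinate is 1/8.
[PQS] = ½·(0·(-4−(-3/2)) + (-4)·(-3/2−0) + 1·(0−(-4))) = ½·(0 + 6 + 4) = 5, so the R-coordinate is 1/2.

(3/8, 1/8, 1/2)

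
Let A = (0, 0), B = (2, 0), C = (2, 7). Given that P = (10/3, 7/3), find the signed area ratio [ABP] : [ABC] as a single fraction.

[ABC] = ½·(0·(0−7) + 2·(7−0) + 2·(0−0)) = ½·(0 + 14 + 0) = 7.
[ABP] = ½·(0·(0−(7/3)) + 2·(7/3−0) + (10/3)·(0−0)) = ½·(0 + 14/3 + 0) = 7/3, so the ratio is (7/3)/7 = 1/3.

1/3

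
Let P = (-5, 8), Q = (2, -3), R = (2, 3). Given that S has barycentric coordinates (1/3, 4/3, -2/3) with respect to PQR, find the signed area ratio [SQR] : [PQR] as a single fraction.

The signed ratio [SQR]/[PQR] equals the barycentric coordinate of S at vertex P, which is 1/3.

1/3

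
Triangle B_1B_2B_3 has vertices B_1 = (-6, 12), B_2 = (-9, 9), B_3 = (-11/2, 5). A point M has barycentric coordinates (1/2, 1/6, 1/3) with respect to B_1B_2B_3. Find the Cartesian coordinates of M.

(-19/3, 55/6)

M = (1/2)·B_1 + (1/6)·B_2 + (1/3)·B_3.
x-coordinate: (1/2)·(-6) + (1/6)·(-9) + (1/3)·(-11/2) = -19/3.
y-coordinate: (1/2)·12 + (1/6)·9 + (1/3)·5 = 55/6.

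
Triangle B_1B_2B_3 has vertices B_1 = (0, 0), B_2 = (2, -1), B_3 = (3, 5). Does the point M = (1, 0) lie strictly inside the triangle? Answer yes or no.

Barycentric coordinates of M: (7/13, 5/13, 1/13).
The three coordinates are positive, positive, positive; a point is interior exactly when all three are positive.

yes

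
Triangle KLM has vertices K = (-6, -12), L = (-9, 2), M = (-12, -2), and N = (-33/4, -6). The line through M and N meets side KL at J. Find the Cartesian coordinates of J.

Barycentric coordinates of N with respect to KLM: (1/2, 1/4, 1/4).
On side KL the M-coordinate is zero; dropping N's M-weight 1/4 and renormalizing the remaining 1/2 : 1/4 gives weights 2/3, 1/3 on K, L.
J = (2/3)·(-6, -12) + (1/3)·(-9, 2) = (-7, -22/3).

(-7, -22/3)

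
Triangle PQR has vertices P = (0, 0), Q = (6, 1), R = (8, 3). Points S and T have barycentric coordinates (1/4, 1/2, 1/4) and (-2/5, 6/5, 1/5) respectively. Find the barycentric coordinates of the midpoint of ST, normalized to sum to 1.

(-3/40, 17/20, 9/40)

Since both coordinate triples sum to 1, the midpoint's barycentrics are the componentwise average.
(1/4+-2/5)/2 = -3/40; similarly 17/20 and 9/40.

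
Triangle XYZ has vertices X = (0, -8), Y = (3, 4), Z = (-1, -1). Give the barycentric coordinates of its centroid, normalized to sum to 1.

(1/3, 1/3, 1/3)

The centroid is the average of the vertices, so each weight is 1/3.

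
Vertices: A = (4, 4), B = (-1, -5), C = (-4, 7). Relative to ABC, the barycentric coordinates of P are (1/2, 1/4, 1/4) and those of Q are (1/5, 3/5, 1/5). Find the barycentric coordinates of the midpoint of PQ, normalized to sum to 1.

Since both coordinate triples sum to 1, the midpoint's barycentrics are the componentwise average.
(1/2+1/5)/2 = 7/20; similarly 17/40 and 9/40.

(7/20, 17/40, 9/40)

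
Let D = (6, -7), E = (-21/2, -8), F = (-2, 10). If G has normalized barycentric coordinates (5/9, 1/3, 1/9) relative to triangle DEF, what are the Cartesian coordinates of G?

(-7/18, -49/9)

G = (5/9)·D + (1/3)·E + (1/9)·F.
x-coordinate: (5/9)·6 + (1/3)·(-21/2) + (1/9)·(-2) = -7/18.
y-coordinate: (5/9)·(-7) + (1/3)·(-8) + (1/9)·10 = -49/9.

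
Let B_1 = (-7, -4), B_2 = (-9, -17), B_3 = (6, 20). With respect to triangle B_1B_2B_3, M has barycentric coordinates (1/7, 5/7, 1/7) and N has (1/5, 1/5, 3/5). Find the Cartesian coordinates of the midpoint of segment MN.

(-108/35, -36/35)

Barycentric coordinates of the midpoint are the average: (6/35, 16/35, 13/35).
Converting: (6/35)·B_1 + (16/35)·B_2 + (13/35)·B_3 = (-108/35, -36/35).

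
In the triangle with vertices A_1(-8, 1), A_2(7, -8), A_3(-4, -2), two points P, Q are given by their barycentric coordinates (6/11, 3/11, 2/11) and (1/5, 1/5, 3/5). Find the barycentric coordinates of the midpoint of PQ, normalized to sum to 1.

Since both coordinate triples sum to 1, the midpoint's barycentrics are the componentwise average.
(6/11+1/5)/2 = 41/110; similarly 13/55 and 43/110.

(41/110, 13/55, 43/110)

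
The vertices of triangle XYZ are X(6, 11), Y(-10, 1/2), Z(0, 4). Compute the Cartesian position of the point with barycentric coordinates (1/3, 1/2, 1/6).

(-3, 55/12)

W = (1/3)·X + (1/2)·Y + (1/6)·Z.
x-coordinate: (1/3)·6 + (1/2)·(-10) + (1/6)·0 = -3.
y-coordinate: (1/3)·11 + (1/2)·(1/2) + (1/6)·4 = 55/12.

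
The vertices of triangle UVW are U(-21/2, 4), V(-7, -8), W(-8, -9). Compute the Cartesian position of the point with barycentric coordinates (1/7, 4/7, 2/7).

P = (1/7)·U + (4/7)·V + (2/7)·W.
x-coordinate: (1/7)·(-21/2) + (4/7)·(-7) + (2/7)·(-8) = -109/14.
y-coordinate: (1/7)·4 + (4/7)·(-8) + (2/7)·(-9) = -46/7.

(-109/14, -46/7)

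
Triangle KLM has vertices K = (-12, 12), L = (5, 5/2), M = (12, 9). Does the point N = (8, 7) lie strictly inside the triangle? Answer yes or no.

yes

Barycentric coordinates of N: (4/59, 20/59, 35/59).
The three coordinates are positive, positive, positive; a point is interior exactly when all three are positive.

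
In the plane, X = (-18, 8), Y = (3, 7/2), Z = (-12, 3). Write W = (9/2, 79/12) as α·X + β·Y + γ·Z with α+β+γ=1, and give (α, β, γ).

Signed area of the reference triangle: [XYZ] = ½·((-18)·(7/2−3) + 3·(3−8) + (-12)·(8−(7/2))) = ½·(-9 − 15 − 54) = -39.
[WYZ] = ½·((9/2)·(7/2−3) + 3·(3−(79/12)) + (-12)·(79/12−(7/2))) = ½·(9/4 − 43/4 − 37) = -91/4, so the X-coordinate is (-91/4)/(-39) = 7/12.
[XWZ] = ½·((-18)·(79/12−3) + (9/2)·(3−8) + (-12)·(8−(79/12))) = ½·(-129/2 − 45/2 − 17) = -52, so the Y-coordinate is 4/3.
[XYW] = ½·((-18)·(7/2−(79/12)) + 3·(79/12−8) + (9/2)·(8−(7/2))) = ½·(111/2 − 17/4 + 81/4) = 143/4, so the Z-coordinate is -11/12.
Check: 7/12 + 4/3 − 11/12 = 1.

(7/12, 4/3, -11/12)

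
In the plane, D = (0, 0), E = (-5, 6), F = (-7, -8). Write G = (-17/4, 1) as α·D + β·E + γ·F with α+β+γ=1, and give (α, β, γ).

Signed area of the reference triangle: [DEF] = ½·(0·(6−(-8)) + (-5)·(-8−0) + (-7)·(0−6)) = ½·(0 + 40 + 42) = 41.
[GEF] = ½·((-17/4)·(6−(-8)) + (-5)·(-8−1) + (-7)·(1−6)) = ½·(-119/2 + 45 + 35) = 41/4, so the D-coordinate is (41/4)/41 = 1/4.
[DGF] = ½·(0·(1−(-8)) + (-17/4)·(-8−0) + (-7)·(0−1)) = ½·(0 + 34 + 7) = 41/2, so the E-coordinate is 1/2.
[DEG] = ½·(0·(6−1) + (-5)·(1−0) + (-17/4)·(0−6)) = ½·(0 − 5 + 51/2) = 41/4, so the F-coordinate is 1/4.

(1/4, 1/2, 1/4)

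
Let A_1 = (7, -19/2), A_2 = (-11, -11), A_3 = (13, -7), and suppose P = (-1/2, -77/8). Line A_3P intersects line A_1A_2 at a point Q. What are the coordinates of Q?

(-5, -21/2)

Barycentric coordinates of P with respect to A_1A_2A_3: (1/4, 1/2, 1/4).
On side A_1A_2 the A_3-coordinate is zero; dropping P's A_3-weight 1/4 and renormalizing the remaining 1/4 : 1/2 gives weights 1/3, 2/3 on A_1, A_2.
Q = (1/3)·(7, -19/2) + (2/3)·(-11, -11) = (-5, -21/2).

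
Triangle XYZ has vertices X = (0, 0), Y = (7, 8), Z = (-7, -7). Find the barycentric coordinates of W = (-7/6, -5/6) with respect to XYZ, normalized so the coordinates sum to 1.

(1/6, 1/3, 1/2)

Signed area of the reference triangle: [XYZ] = ½·(0·(8−(-7)) + 7·(-7−0) + (-7)·(0−8)) = ½·(0 − 49 + 56) = 7/2.
[WYZ] = ½·((-7/6)·(8−(-7)) + 7·(-7−(-5/6)) + (-7)·(-5/6−8)) = ½·(-35/2 − 259/6 + 371/6) = 7/12, so the X-coordinate is (7/12)/(7/2) = 1/6.
[XWZ] = ½·(0·(-5/6−(-7)) + (-7/6)·(-7−0) + (-7)·(0−(-5/6))) = ½·(0 + 49/6 − 35/6) = 7/6, so the Y-coordinate is 1/3.
[XYW] = ½·(0·(8−(-5/6)) + 7·(-5/6−0) + (-7/6)·(0−8)) = ½·(0 − 35/6 + 28/3) = 7/4, so the Z-coordinate is 1/2.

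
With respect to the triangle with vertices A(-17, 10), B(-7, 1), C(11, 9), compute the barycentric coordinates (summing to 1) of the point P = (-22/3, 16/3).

Signed area of the reference triangle: [ABC] = ½·((-17)·(1−9) + (-7)·(9−10) + 11·(10−1)) = ½·(136 + 7 + 99) = 121.
[PBC] = ½·((-22/3)·(1−9) + (-7)·(9−(16/3)) + 11·(16/3−1)) = ½·(176/3 − 77/3 + 143/3) = 121/3, so the A-coordinate is (121/3)/121 = 1/3.
[APC] = ½·((-17)·(16/3−9) + (-22/3)·(9−10) + 11·(10−(16/3))) = ½·(187/3 + 22/3 + 154/3) = 121/2, so the B-coordinate is 1/2.
[ABP] = ½·((-17)·(1−(16/3)) + (-7)·(16/3−10) + (-22/3)·(10−1)) = ½·(221/3 + 98/3 − 66) = 121/6, so the C-coordinate is 1/6.
Check: 1/3 + 1/2 + 1/6 = 1.

(1/3, 1/2, 1/6)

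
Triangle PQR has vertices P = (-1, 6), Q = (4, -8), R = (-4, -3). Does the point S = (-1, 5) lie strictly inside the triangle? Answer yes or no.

Barycentric coordinates of S: (79/87, 1/29, 5/87).
The three coordinates are positive, positive, positive; a point is interior exactly when all three are positive.

yes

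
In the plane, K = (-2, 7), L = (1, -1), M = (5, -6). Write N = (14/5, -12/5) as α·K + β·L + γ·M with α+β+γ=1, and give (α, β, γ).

(1/5, 1/5, 3/5)

Signed area of the reference triangle: [KLM] = ½·((-2)·(-1−(-6)) + 1·(-6−7) + 5·(7−(-1))) = ½·(-10 − 13 + 40) = 17/2.
[NLM] = ½·((14/5)·(-1−(-6)) + 1·(-6−(-12/5)) + 5·(-12/5−(-1))) = ½·(14 − 18/5 − 7) = 17/10, so the K-coordinate is (17/10)/(17/2) = 1/5.
[KNM] = ½·((-2)·(-12/5−(-6)) + (14/5)·(-6−7) + 5·(7−(-12/5))) = ½·(-36/5 − 182/5 + 47) = 17/10, so the L-coordinate is 1/5.
[KLN] = ½·((-2)·(-1−(-12/5)) + 1·(-12/5−7) + (14/5)·(7−(-1))) = ½·(-14/5 − 47/5 + 112/5) = 51/10, so the M-coordinate is 3/5.
Check: 1/5 + 1/5 + 3/5 = 1.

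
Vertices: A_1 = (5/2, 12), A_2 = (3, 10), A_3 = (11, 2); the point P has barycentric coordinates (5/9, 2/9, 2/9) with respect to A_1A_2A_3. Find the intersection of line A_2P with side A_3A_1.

(69/14, 64/7)

Line A_2P meets A_3A_1 where the A_2-coordinate vanishes; zeroing P's A_2-weight and renormalizing leaves A_3, A_1-weights 2/9 : 5/9 → (2/7, 5/7).
So Q = (2/7)·A_3 + (5/7)·A_1 = (69/14, 64/7).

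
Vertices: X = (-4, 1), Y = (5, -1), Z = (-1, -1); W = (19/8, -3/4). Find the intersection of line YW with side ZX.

Barycentric coordinates of W with respect to XYZ: (1/8, 5/8, 1/4).
On side ZX the Y-coordinate is zero; dropping W's Y-weight 5/8 and renormalizing the remaining 1/4 : 1/8 gives weights 2/3, 1/3 on Z, X.
V = (2/3)·(-1, -1) + (1/3)·(-4, 1) = (-2, -1/3).

(-2, -1/3)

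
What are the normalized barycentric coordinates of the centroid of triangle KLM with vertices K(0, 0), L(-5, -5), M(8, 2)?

The centroid is the average of the vertices, so each weight is 1/3.

(1/3, 1/3, 1/3)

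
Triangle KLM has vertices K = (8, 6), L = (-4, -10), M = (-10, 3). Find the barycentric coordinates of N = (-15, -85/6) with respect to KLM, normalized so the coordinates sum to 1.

(-2/3, 7/6, 1/2)

Signed area of the reference triangle: [KLM] = ½·(8·(-10−3) + (-4)·(3−6) + (-10)·(6−(-10))) = ½·(-104 + 12 − 160) = -126.
[NLM] = ½·((-15)·(-10−3) + (-4)·(3−(-85/6)) + (-10)·(-85/6−(-10))) = ½·(195 − 206/3 + 125/3) = 84, so the K-coordinate is 84/(-126) = -2/3.
[KNM] = ½·(8·(-85/6−3) + (-15)·(3−6) + (-10)·(6−(-85/6))) = ½·(-412/3 + 45 − 605/3) = -147, so the L-coordinate is 7/6.
[KLN] = ½·(8·(-10−(-85/6)) + (-4)·(-85/6−6) + (-15)·(6−(-10))) = ½·(100/3 + 242/3 − 240) = -63, so the M-coordinate is 1/2.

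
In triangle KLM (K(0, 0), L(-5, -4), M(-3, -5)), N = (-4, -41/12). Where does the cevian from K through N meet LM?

Barycentric coordinates of N with respect to KLM: (1/6, 3/4, 1/12).
On side LM the K-coordinate is zero; dropping N's K-weight 1/6 and renormalizing the remaining 3/4 : 1/12 gives weights 9/10, 1/10 on L, M.
J = (9/10)·(-5, -4) + (1/10)·(-3, -5) = (-24/5, -41/10).

(-24/5, -41/10)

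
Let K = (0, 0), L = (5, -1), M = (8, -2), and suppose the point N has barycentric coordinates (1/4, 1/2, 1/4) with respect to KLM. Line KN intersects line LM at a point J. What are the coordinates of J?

(6, -4/3)

Line KN meets LM where the K-coordinate vanishes; zeroing N's K-weight and renormalizing leaves L, M-weights 1/2 : 1/4 → (2/3, 1/3).
So J = (2/3)·L + (1/3)·M = (6, -4/3).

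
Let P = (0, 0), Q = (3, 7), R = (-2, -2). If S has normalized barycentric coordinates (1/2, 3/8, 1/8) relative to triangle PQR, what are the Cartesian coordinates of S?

(7/8, 19/8)

S = (1/2)·P + (3/8)·Q + (1/8)·R.
x-coordinate: (1/2)·0 + (3/8)·3 + (1/8)·(-2) = 7/8.
y-coordinate: (1/2)·0 + (3/8)·7 + (1/8)·(-2) = 19/8.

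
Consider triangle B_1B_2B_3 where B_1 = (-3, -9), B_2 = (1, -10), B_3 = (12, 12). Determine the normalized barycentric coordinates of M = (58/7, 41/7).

(1/7, 1/7, 5/7)

Signed area of the reference triangle: [B_1B_2B_3] = ½·((-3)·(-10−12) + 1·(12−(-9)) + 12·(-9−(-10))) = ½·(66 + 21 + 12) = 99/2.
[MB_2B_3] = ½·((58/7)·(-10−12) + 1·(12−(41/7)) + 12·(41/7−(-10))) = ½·(-1276/7 + 43/7 + 1332/7) = 99/14, so the B_1-coordinate is (99/14)/(99/2) = 1/7.
[B_1MB_3] = ½·((-3)·(41/7−12) + (58/7)·(12−(-9)) + 12·(-9−(41/7))) = ½·(129/7 + 174 − 1248/7) = 99/14, so the B_2-coordinate is 1/7.
[B_1B_2M] = ½·((-3)·(-10−(41/7)) + 1·(41/7−(-9)) + (58/7)·(-9−(-10))) = ½·(333/7 + 104/7 + 58/7) = 495/14, so the B_3-coordinate is 5/7.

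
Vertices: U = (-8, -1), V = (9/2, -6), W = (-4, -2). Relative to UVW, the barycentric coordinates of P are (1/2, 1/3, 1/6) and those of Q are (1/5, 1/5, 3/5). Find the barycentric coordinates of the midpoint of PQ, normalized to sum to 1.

(7/20, 4/15, 23/60)

Since both coordinate triples sum to 1, the midpoint's barycentrics are the componentwise average.
(1/2+1/5)/2 = 7/20; similarly 4/15 and 23/60.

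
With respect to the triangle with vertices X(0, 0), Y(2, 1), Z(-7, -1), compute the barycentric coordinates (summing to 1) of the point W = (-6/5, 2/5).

Signed area of the reference triangle: [XYZ] = ½·(0·(1−(-1)) + 2·(-1−0) + (-7)·(0−1)) = ½·(0 − 2 + 7) = 5/2.
[WYZ] = ½·((-6/5)·(1−(-1)) + 2·(-1−(2/5)) + (-7)·(2/5−1)) = ½·(-12/5 − 14/5 + 21/5) = -1/2, so the X-coordinate is (-1/2)/(5/2) = -1/5.
[XWZ] = ½·(0·(2/5−(-1)) + (-6/5)·(-1−0) + (-7)·(0−(2/5))) = ½·(0 + 6/5 + 14/5) = 2, so the Y-coordinate is 4/5.
[XYW] = ½·(0·(1−(2/5)) + 2·(2/5−0) + (-6/5)·(0−1)) = ½·(0 + 4/5 + 6/5) = 1, so the Z-coordinate is 2/5.

(-1/5, 4/5, 2/5)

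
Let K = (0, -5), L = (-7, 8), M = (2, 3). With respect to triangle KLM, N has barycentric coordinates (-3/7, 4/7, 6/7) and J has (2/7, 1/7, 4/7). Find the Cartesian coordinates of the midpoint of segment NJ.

(-15/14, 75/14)

Barycentric coordinates of the midpoint are the average: (-1/14, 5/14, 5/7).
Converting: (-1/14)·K + (5/14)·L + (5/7)·M = (-15/14, 75/14).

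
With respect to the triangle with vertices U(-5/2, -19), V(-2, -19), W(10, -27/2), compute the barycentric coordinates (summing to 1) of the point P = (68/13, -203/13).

(4/13, 1/13, 8/13)

Signed area of the reference triangle: [UVW] = ½·((-5/2)·(-19−(-27/2)) + (-2)·(-27/2−(-19)) + 10·(-19−(-19))) = ½·(55/4 − 11 + 0) = 11/8.
[PVW] = ½·((68/13)·(-19−(-27/2)) + (-2)·(-27/2−(-203/13)) + 10·(-203/13−(-19))) = ½·(-374/13 − 55/13 + 440/13) = 11/26, so the U-coordinate is (11/26)/(11/8) = 4/13.
[UPW] = ½·((-5/2)·(-203/13−(-27/2)) + (68/13)·(-27/2−(-19)) + 10·(-19−(-203/13))) = ½·(275/52 + 374/13 − 440/13) = 11/104, so the V-coordinate is 1/13.
[UVP] = ½·((-5/2)·(-19−(-203/13)) + (-2)·(-203/13−(-19)) + (68/13)·(-19−(-19))) = ½·(110/13 − 88/13 + 0) = 11/13, so the W-coordinate is 8/13.
Check: 4/13 + 1/13 + 8/13 = 1.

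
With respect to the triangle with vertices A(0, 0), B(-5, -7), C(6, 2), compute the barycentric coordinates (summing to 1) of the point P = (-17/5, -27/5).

(1/10, 4/5, 1/10)

Signed area of the reference triangle: [ABC] = ½·(0·(-7−2) + (-5)·(2−0) + 6·(0−(-7))) = ½·(0 − 10 + 42) = 16.
[PBC] = ½·((-17/5)·(-7−2) + (-5)·(2−(-27/5)) + 6·(-27/5−(-7))) = ½·(153/5 − 37 + 48/5) = 8/5, so the A-coordinate is (8/5)/16 = 1/10.
[APC] = ½·(0·(-27/5−2) + (-17/5)·(2−0) + 6·(0−(-27/5))) = ½·(0 − 34/5 + 162/5) = 64/5, so the B-coordinate is 4/5.
[ABP] = ½·(0·(-7−(-27/5)) + (-5)·(-27/5−0) + (-17/5)·(0−(-7))) = ½·(0 + 27 − 119/5) = 8/5, so the C-coordinate is 1/10.
Check: 1/10 + 4/5 + 1/10 = 1.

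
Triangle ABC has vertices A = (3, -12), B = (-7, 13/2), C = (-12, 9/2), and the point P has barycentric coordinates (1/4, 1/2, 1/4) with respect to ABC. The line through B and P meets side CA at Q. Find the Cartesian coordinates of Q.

Line BP meets CA where the B-coordinate vanishes; zeroing P's B-weight and renormalizing leaves C, A-weights 1/4 : 1/4 → (1/2, 1/2).
So Q = (1/2)·C + (1/2)·A = (-9/2, -15/4).

(-9/2, -15/4)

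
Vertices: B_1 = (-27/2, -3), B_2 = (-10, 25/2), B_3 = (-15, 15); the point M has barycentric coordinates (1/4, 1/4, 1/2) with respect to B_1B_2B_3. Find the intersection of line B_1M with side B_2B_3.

Line B_1M meets B_2B_3 where the B_1-coordinate vanishes; zeroing M's B_1-weight and renormalizing leaves B_2, B_3-weights 1/4 : 1/2 → (1/3, 2/3).
So N = (1/3)·B_2 + (2/3)·B_3 = (-40/3, 85/6).

(-40/3, 85/6)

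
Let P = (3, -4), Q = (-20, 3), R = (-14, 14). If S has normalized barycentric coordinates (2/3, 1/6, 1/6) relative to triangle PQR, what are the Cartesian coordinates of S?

S = (2/3)·P + (1/6)·Q + (1/6)·R.
x-coordinate: (2/3)·3 + (1/6)·(-20) + (1/6)·(-14) = -11/3.
y-coordinate: (2/3)·(-4) + (1/6)·3 + (1/6)·14 = 1/6.

(-11/3, 1/6)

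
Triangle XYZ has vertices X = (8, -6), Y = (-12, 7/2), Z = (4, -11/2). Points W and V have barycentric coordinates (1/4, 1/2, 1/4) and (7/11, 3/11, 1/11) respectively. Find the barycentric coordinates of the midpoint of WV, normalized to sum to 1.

(39/88, 17/44, 15/88)

Since both coordinate triples sum to 1, the midpoint's barycentrics are the componentwise average.
(1/4+7/11)/2 = 39/88; similarly 17/44 and 15/88.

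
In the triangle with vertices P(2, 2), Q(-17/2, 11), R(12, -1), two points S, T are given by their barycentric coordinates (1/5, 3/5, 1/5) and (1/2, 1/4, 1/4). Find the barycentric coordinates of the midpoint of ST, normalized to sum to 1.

(7/20, 17/40, 9/40)

Since both coordinate triples sum to 1, the midpoint's barycentrics are the componentwise average.
(1/5+1/2)/2 = 7/20; similarly 17/40 and 9/40.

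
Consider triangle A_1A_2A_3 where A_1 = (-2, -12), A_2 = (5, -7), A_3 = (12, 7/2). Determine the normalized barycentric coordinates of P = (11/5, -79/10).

Signed area of the reference triangle: [A_1A_2A_3] = ½·((-2)·(-7−(7/2)) + 5·(7/2−(-12)) + 12·(-12−(-7))) = ½·(21 + 155/2 − 60) = 77/4.
[PA_2A_3] = ½·((11/5)·(-7−(7/2)) + 5·(7/2−(-79/10)) + 12·(-79/10−(-7))) = ½·(-231/10 + 57 − 54/5) = 231/20, so the A_1-coordinate is (231/20)/(77/4) = 3/5.
[A_1PA_3] = ½·((-2)·(-79/10−(7/2)) + (11/5)·(7/2−(-12)) + 12·(-12−(-79/10))) = ½·(114/5 + 341/10 − 246/5) = 77/20, so the A_2-coordinate is 1/5.
[A_1A_2P] = ½·((-2)·(-7−(-79/10)) + 5·(-79/10−(-12)) + (11/5)·(-12−(-7))) = ½·(-9/5 + 41/2 − 11) = 77/20, so the A_3-coordinate is 1/5.

(3/5, 1/5, 1/5)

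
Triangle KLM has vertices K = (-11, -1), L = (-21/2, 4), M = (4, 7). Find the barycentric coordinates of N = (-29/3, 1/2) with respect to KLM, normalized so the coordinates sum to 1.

Signed area of the reference triangle: [KLM] = ½·((-11)·(4−7) + (-21/2)·(7−(-1)) + 4·(-1−4)) = ½·(33 − 84 − 20) = -71/2.
[NLM] = ½·((-29/3)·(4−7) + (-21/2)·(7−(1/2)) + 4·(1/2−4)) = ½·(29 − 273/4 − 14) = -213/8, so the K-coordinate is (-213/8)/(-71/2) = 3/4.
[KNM] = ½·((-11)·(1/2−7) + (-29/3)·(7−(-1)) + 4·(-1−(1/2))) = ½·(143/2 − 232/3 − 6) = -71/12, so the L-coordinate is 1/6.
[KLN] = ½·((-11)·(4−(1/2)) + (-21/2)·(1/2−(-1)) + (-29/3)·(-1−4)) = ½·(-77/2 − 63/4 + 145/3) = -71/24, so the M-coordinate is 1/12.

(3/4, 1/6, 1/12)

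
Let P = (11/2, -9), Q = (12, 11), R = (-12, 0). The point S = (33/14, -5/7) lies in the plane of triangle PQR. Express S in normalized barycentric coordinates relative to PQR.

(3/7, 2/7, 2/7)

Signed area of the reference triangle: [PQR] = ½·((11/2)·(11−0) + 12·(0−(-9)) + (-12)·(-9−11)) = ½·(121/2 + 108 + 240) = 817/4.
[SQR] = ½·((33/14)·(11−0) + 12·(0−(-5/7)) + (-12)·(-5/7−11)) = ½·(363/14 + 60/7 + 984/7) = 2451/28, so the P-coordinate is (2451/28)/(817/4) = 3/7.
[PSR] = ½·((11/2)·(-5/7−0) + (33/14)·(0−(-9)) + (-12)·(-9−(-5/7))) = ½·(-55/14 + 297/14 + 696/7) = 817/14, so the Q-coordinate is 2/7.
[PQS] = ½·((11/2)·(11−(-5/7)) + 12·(-5/7−(-9)) + (33/14)·(-9−11)) = ½·(451/7 + 696/7 − 330/7) = 817/14, so the R-coordinate is 2/7.
Check: 3/7 + 2/7 + 2/7 = 1.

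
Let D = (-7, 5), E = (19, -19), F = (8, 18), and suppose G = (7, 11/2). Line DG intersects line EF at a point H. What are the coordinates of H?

Barycentric coordinates of G with respect to DEF: (1/4, 1/4, 1/2).
On side EF the D-coordinate is zero; dropping G's D-weight 1/4 and renormalizing the remaining 1/4 : 1/2 gives weights 1/3, 2/3 on E, F.
H = (1/3)·(19, -19) + (2/3)·(8, 18) = (35/3, 17/3).

(35/3, 17/3)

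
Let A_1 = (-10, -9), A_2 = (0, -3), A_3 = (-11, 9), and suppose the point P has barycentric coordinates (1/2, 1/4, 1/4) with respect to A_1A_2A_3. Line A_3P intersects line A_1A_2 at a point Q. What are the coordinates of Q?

Line A_3P meets A_1A_2 where the A_3-coordinate vanishes; zeroing P's A_3-weight and renormalizing leaves A_1, A_2-weights 1/2 : 1/4 → (2/3, 1/3).
So Q = (2/3)·A_1 + (1/3)·A_2 = (-20/3, -7).

(-20/3, -7)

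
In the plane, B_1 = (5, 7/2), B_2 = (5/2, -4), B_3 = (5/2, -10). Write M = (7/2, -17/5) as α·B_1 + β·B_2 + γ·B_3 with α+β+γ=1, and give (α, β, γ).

(2/5, 1/5, 2/5)

Signed area of the reference triangle: [B_1B_2B_3] = ½·(5·(-4−(-10)) + (5/2)·(-10−(7/2)) + (5/2)·(7/2−(-4))) = ½·(30 − 135/4 + 75/4) = 15/2.
[MB_2B_3] = ½·((7/2)·(-4−(-10)) + (5/2)·(-10−(-17/5)) + (5/2)·(-17/5−(-4))) = ½·(21 − 33/2 + 3/2) = 3, so the B_1-coordinate is 3/(15/2) = 2/5.
[B_1MB_3] = ½·(5·(-17/5−(-10)) + (7/2)·(-10−(7/2)) + (5/2)·(7/2−(-17/5))) = ½·(33 − 189/4 + 69/4) = 3/2, so the B_2-coordinate is 1/5.
[B_1B_2M] = ½·(5·(-4−(-17/5)) + (5/2)·(-17/5−(7/2)) + (7/2)·(7/2−(-4))) = ½·(-3 − 69/4 + 105/4) = 3, so the B_3-coordinate is 2/5.
Check: 2/5 + 1/5 + 2/5 = 1.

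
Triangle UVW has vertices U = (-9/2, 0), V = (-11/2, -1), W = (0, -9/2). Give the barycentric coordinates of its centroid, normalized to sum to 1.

(1/3, 1/3, 1/3)

The centroid is the average of the vertices, so each weight is 1/3.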